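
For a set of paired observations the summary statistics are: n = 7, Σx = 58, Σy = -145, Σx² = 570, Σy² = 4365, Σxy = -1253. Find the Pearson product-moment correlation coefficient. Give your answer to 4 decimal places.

-0.1478

S_xy = nΣxy − ΣxΣy = 7·(-1253) − 58·(-145) = -8771 − (-8410) = -361
S_xx = nΣx² − (Σx)² = 7·570 − 58² = 3990 − 3364 = 626
S_yy = nΣy² − (Σy)² = 7·4365 − (-145)² = 30555 − 21025 = 9530
r = S_xy / √(S_xx·S_yy) = -361 / √(626·9530) = -361 / √5965780 = -361 / 2442.4946 = -0.1478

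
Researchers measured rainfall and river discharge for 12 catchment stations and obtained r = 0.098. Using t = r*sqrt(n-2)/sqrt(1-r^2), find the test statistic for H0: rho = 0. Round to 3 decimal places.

t = r·√(n−2) / √(1−r²) with r = 0.098, n = 12
  = 0.098·√10 / √(1 − 0.009604)
  = 0.098·3.162278 / 0.995186
  = 0.309903 / 0.995186 = 0.311

0.311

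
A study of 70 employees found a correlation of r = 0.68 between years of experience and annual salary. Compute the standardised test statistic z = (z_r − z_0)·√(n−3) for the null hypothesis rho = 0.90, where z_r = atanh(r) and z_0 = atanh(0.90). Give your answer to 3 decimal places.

-5.264

z_r = atanh(0.68) = 0.829114,  z_0 = atanh(0.90) = 1.472219
SE = 1/√(n−3) = 1/√67 = 0.122169
z = (z_r − z_0)/SE = (0.829114 − 1.472219) / 0.122169 = -0.643105 / 0.122169 = -5.264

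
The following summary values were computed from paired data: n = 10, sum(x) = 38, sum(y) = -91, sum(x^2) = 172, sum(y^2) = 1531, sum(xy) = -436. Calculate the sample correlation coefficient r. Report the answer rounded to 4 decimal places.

S_xy = nΣxy − ΣxΣy = 10·(-436) − 38·(-91) = -4360 − (-3458) = -902
S_xx = nΣx² − (Σx)² = 10·172 − 38² = 1720 − 1444 = 276
S_yy = nΣy² − (Σy)² = 10·1531 − (-91)² = 15310 − 8281 = 7029
r = S_xy / √(S_xx·S_yy) = -902 / √(276·7029) = -902 / √1940004 = -902 / 1392.8403 = -0.6476

-0.6476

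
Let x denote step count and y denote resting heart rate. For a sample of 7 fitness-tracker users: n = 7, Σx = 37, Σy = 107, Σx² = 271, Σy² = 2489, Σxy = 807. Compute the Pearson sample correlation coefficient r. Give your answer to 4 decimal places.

0.9516

Numerator: nΣxy − (Σx)(Σy) = 7·807 − (37)(107) = 1690
Denominator: √[(nΣx²−(Σx)²)(nΣy²−(Σy)²)]
  nΣx²−(Σx)² = 7·271 − 1369 = 528;  nΣy²−(Σy)² = 7·2489 − 11449 = 5974
  √(528·5974) = √3154272 = 1776.0270
r = 1690 / 1776.0270 = 0.9516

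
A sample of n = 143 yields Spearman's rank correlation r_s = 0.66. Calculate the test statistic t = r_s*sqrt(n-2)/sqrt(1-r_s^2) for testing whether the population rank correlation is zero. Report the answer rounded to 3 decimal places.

t = r_s·√(n−2) / √(1−r_s²) with r_s = 0.66, n = 143
  = 0.66·√141 / √(1 − 0.4356)
  = 0.66·11.874342 / 0.751266
  = 7.837066 / 0.751266 = 10.432

10.432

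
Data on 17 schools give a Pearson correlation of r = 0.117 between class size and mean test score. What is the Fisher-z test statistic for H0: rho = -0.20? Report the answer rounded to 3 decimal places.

1.198

z_r = atanh(0.117) = 0.117538,  z_0 = atanh(-0.20) = -0.202733
SE = 1/√(n−3) = 1/√14 = 0.267261
z = (z_r − z_0)/SE = (0.117538 − (-0.202733)) / 0.267261 = 0.320271 / 0.267261 = 1.198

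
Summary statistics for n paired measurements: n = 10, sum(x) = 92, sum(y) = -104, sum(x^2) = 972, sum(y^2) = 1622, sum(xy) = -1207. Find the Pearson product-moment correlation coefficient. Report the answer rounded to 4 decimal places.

Numerator: nΣxy − (Σx)(Σy) = 10·(-1207) − (92)(-104) = -2502
Denominator: √[(nΣx²−(Σx)²)(nΣy²−(Σy)²)]
  nΣx²−(Σx)² = 10·972 − 8464 = 1256;  nΣy²−(Σy)² = 10·1622 − 10816 = 5404
  √(1256·5404) = √6787424 = 2605.2685
r = -2502 / 2605.2685 = -0.9604

-0.9604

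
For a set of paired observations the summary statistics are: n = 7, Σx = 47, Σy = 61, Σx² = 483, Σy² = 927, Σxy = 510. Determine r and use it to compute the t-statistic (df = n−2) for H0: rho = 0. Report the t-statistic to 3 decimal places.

S_xy = nΣxy − ΣxΣy = 7·510 − 47·61 = 3570 − 2867 = 703
S_xx = nΣx² − (Σx)² = 7·483 − 47² = 3381 − 2209 = 1172
S_yy = nΣy² − (Σy)² = 7·927 − 61² = 6489 − 3721 = 2768
r = S_xy / √(S_xx·S_yy) = 703 / √(1172·2768) = 703 / √3244096 = 703 / 1801.1374 = 0.3903
t = r·√(n−2)/√(1−r²) = 0.3903·√5 / √(1−0.152334) = 0.872737 / 0.920688 = 0.948

0.948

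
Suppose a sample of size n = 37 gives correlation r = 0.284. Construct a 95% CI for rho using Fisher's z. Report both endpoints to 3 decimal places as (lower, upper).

Fisher z: z_r = atanh(r) = ½·ln((1+0.284)/(1−0.284)) = 0.292028
SE(z) = 1/√(n−3) = 1/√34 = 0.171499
95% ⇒ z* = 1.960; margin = 1.960·0.171499 = 0.336138
CI on z-scale: (-0.044110, 0.628166)
Back-transform: tanh(-0.044110) = -0.044081, tanh(0.628166) = 0.556788

(-0.044, 0.557)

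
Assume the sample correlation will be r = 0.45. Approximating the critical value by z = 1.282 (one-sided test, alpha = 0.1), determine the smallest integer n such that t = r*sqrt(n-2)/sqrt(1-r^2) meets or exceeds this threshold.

r√(n−2)/√(1−r²) ≥ 1.282  ⇔  n−2 ≥ (1.282)²·(1−r²)/r²
(1−r²)/r² = (1−0.2025)/0.2025 = 3.9383
n ≥ 2 + 1.643524·3.9383 = 2 + 6.4727 = 8.4727
⌈8.4727⌉ = 9

9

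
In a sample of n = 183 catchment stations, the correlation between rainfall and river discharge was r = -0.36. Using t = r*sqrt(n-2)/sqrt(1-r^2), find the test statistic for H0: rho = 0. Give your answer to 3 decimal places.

1 − r² = 1 − 0.1296 = 0.8704;  √(1−r²) = 0.932952
√(n−2) = √181 = 13.453624
t = r·√(n−2)/√(1−r²) = -0.36 · 13.453624 / 0.932952 = -5.191

-5.191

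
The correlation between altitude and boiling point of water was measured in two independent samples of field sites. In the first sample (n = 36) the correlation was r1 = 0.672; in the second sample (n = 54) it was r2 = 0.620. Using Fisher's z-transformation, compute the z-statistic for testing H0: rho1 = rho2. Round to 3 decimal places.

z1 = atanh(0.672) = 0.814381,  z2 = atanh(0.620) = 0.725005
SE = √(1/(n1−3) + 1/(n2−3)) = √(1/33 + 1/51) = √(0.0303030 + 0.0196078) = √0.0499108 = 0.223407
z = (z1 − z2)/SE = (0.814381 − 0.725005) / 0.223407 = 0.089376 / 0.223407 = 0.400

0.400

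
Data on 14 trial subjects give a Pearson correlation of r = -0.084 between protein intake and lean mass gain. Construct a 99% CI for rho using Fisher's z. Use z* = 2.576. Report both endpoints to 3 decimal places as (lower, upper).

(-0.697, 0.600)

Fisher z: z_r = atanh(r) = ½·ln((1+(-0.084))/(1−(-0.084))) = -0.084198
SE(z) = 1/√(n−3) = 1/√11 = 0.301511
99% ⇒ z* = 2.576; margin = 2.576·0.301511 = 0.776692
CI on z-scale: (-0.860890, 0.692494)
Back-transform: tanh(-0.860890) = -0.696716, tanh(0.692494) = 0.599582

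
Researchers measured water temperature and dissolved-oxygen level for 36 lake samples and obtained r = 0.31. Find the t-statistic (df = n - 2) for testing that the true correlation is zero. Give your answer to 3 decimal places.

1.901

1 − r² = 1 − 0.0961 = 0.9039;  √(1−r²) = 0.950737
√(n−2) = √34 = 5.830952
t = r·√(n−2)/√(1−r²) = 0.31 · 5.830952 / 0.950737 = 1.901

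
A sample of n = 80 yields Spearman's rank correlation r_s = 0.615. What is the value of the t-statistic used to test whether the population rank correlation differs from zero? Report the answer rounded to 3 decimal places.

6.888

t = r_s·√(n−2) / √(1−r_s²) with r_s = 0.615, n = 80
  = 0.615·√78 / √(1 − 0.378225)
  = 0.615·8.831761 / 0.788527
  = 5.431533 / 0.788527 = 6.888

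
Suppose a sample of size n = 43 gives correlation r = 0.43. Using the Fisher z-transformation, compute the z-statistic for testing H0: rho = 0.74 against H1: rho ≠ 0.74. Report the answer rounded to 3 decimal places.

-3.103

z_r = atanh(0.43) = 0.459897,  z_0 = atanh(0.74) = 0.950479
SE = 1/√(n−3) = 1/√40 = 0.158114
z = (z_r − z_0)/SE = (0.459897 − 0.950479) / 0.158114 = -0.490582 / 0.158114 = -3.103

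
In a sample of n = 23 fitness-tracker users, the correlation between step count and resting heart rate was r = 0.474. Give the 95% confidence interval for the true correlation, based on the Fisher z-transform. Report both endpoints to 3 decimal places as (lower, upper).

(0.077, 0.741)

Fisher z: z_r = atanh(r) = ½·ln((1+0.474)/(1−0.474)) = 0.515217
SE(z) = 1/√(n−3) = 1/√20 = 0.223607
95% ⇒ z* = 1.960; margin = 1.960·0.223607 = 0.438270
CI on z-scale: (0.076947, 0.953487)
Back-transform: tanh(0.076947) = 0.076795, tanh(0.953487) = 0.741358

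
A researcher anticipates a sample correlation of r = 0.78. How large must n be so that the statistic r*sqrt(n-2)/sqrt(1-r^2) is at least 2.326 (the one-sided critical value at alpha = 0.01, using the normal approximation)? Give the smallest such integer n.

r√(n−2)/√(1−r²) ≥ 2.326  ⇔  n−2 ≥ (2.326)²·(1−r²)/r²
(1−r²)/r² = (1−0.6084)/0.6084 = 0.6437
n ≥ 2 + 5.410276·0.6437 = 2 + 3.4826 = 5.4826
⌈5.4826⌉ = 6

6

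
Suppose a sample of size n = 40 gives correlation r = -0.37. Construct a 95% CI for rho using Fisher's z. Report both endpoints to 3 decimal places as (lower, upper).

Fisher z: z_r = atanh(r) = ½·ln((1+(-0.37))/(1−(-0.37))) = -0.388423
SE(z) = 1/√(n−3) = 1/√37 = 0.164399
95% ⇒ z* = 1.960; margin = 1.960·0.164399 = 0.322222
CI on z-scale: (-0.710645, -0.066201)
Back-transform: tanh(-0.710645) = -0.611081, tanh(-0.066201) = -0.066104

(-0.611, -0.066)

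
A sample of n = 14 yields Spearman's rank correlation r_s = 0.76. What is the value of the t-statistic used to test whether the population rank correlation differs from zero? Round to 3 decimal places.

4.051

1 − r_s² = 1 − 0.5776 = 0.4224;  √(1−r_s²) = 0.649923
√(n−2) = √12 = 3.464102
t = r_s·√(n−2)/√(1−r_s²) = 0.76 · 3.464102 / 0.649923 = 4.051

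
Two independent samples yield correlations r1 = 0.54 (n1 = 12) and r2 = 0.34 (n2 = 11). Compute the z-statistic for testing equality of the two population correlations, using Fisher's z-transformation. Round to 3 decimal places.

z1 = atanh(0.54) = 0.604156,  z2 = atanh(0.34) = 0.354093
SE = √(1/(n1−3) + 1/(n2−3)) = √(1/9 + 1/8) = √(0.1111111 + 0.1250000) = √0.2361111 = 0.485913
z = (z1 − z2)/SE = (0.604156 − 0.354093) / 0.485913 = 0.250063 / 0.485913 = 0.515

0.515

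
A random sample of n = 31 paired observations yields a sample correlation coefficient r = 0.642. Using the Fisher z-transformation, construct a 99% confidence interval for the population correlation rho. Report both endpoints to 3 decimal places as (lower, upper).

Fisher z: z_r = atanh(r) = ½·ln((1+0.642)/(1−0.642)) = 0.761569
SE(z) = 1/√(n−3) = 1/√28 = 0.188982
99% ⇒ z* = 2.576; margin = 2.576·0.188982 = 0.486818
CI on z-scale: (0.274751, 1.248387)
Back-transform: tanh(0.274751) = 0.268040, tanh(1.248387) = 0.847831

(0.268, 0.848)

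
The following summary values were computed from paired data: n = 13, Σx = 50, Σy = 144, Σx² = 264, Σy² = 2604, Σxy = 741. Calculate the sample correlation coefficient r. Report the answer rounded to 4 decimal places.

0.6959

S_xy = nΣxy − ΣxΣy = 13·741 − 50·144 = 9633 − 7200 = 2433
S_xx = nΣx² − (Σx)² = 13·264 − 50² = 3432 − 2500 = 932
S_yy = nΣy² − (Σy)² = 13·2604 − 144² = 33852 − 20736 = 13116
r = S_xy / √(S_xx·S_yy) = 2433 / √(932·13116) = 2433 / √12224112 = 2433 / 3496.2998 = 0.6959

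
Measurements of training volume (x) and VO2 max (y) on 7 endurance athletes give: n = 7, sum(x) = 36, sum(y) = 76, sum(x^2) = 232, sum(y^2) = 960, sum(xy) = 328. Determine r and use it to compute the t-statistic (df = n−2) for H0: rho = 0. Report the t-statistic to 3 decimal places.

-2.888

S_xy = nΣxy − ΣxΣy = 7·328 − 36·76 = 2296 − 2736 = -440
S_xx = nΣx² − (Σx)² = 7·232 − 36² = 1624 − 1296 = 328
S_yy = nΣy² − (Σy)² = 7·960 − 76² = 6720 − 5776 = 944
r = S_xy / √(S_xx·S_yy) = -440 / √(328·944) = -440 / √309632 = -440 / 556.4459 = -0.7907
t = r·√(n−2)/√(1−r²) = -0.7907·√5 / √(1−0.625206) = -1.768059 / 0.612204 = -2.888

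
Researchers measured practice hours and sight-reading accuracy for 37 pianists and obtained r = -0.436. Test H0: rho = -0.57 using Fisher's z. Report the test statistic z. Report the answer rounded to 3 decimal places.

Fisher z: atanh(-0.436) = -0.467281, atanh(-0.57) = -0.647523
z = (z_r − z_0)·√(n−3) = (-0.467281 − (-0.647523))·√34 = 0.180242 · 5.830952 = 1.051

1.051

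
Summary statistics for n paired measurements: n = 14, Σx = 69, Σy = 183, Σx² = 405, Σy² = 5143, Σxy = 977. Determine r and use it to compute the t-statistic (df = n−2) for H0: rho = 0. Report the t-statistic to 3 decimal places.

S_xy = nΣxy − ΣxΣy = 14·977 − 69·183 = 13678 − 12627 = 1051
S_xx = nΣx² − (Σx)² = 14·405 − 69² = 5670 − 4761 = 909
S_yy = nΣy² − (Σy)² = 14·5143 − 183² = 72002 − 33489 = 38513
r = S_xy / √(S_xx·S_yy) = 1051 / √(909·38513) = 1051 / √35008317 = 1051 / 5916.7827 = 0.1776
t = r·√(n−2)/√(1−r²) = 0.1776·√12 / √(1−0.031542) = 0.615224 / 0.984103 = 0.625

0.625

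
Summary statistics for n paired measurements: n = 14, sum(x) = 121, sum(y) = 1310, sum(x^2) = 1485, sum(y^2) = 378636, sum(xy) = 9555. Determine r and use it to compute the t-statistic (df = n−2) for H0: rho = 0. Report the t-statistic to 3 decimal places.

Numerator: nΣxy − (Σx)(Σy) = 14·9555 − (121)(1310) = -24740
Denominator: √[(nΣx²−(Σx)²)(nΣy²−(Σy)²)]
  nΣx²−(Σx)² = 14·1485 − 14641 = 6149;  nΣy²−(Σy)² = 14·378636 − 1716100 = 3584804
  √(6149·3584804) = √22042959796 = 148468.7166
r = -24740 / 148468.7166 = -0.1666
t = r·√(n−2)/√(1−r²) = -0.1666·√12 / √(1−0.027756) = -0.577119 / 0.986024 = -0.585

-0.585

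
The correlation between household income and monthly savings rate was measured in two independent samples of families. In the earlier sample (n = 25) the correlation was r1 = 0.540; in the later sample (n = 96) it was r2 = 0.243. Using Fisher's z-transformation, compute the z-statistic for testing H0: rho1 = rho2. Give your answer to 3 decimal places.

1.502

z1 = atanh(0.540) = 0.604156,  z2 = atanh(0.243) = 0.247960
SE = √(1/(n1−3) + 1/(n2−3)) = √(1/22 + 1/93) = √(0.0454545 + 0.0107527) = √0.0562072 = 0.237081
z = (z1 − z2)/SE = (0.604156 − 0.247960) / 0.237081 = 0.356196 / 0.237081 = 1.502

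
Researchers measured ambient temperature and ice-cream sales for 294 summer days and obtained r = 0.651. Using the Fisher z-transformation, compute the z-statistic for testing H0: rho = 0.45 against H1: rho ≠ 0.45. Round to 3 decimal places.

z_r = atanh(0.651) = 0.777032,  z_0 = atanh(0.45) = 0.484700
SE = 1/√(n−3) = 1/√291 = 0.058621
z = (z_r − z_0)/SE = (0.777032 − 0.484700) / 0.058621 = 0.292332 / 0.058621 = 4.987

4.987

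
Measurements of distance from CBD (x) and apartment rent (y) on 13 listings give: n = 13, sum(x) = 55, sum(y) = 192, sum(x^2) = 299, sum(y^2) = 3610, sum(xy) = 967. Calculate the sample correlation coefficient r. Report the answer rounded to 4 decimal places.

0.6827

S_xy = nΣxy − ΣxΣy = 13·967 − 55·192 = 12571 − 10560 = 2011
S_xx = nΣx² − (Σx)² = 13·299 − 55² = 3887 − 3025 = 862
S_yy = nΣy² − (Σy)² = 13·3610 − 192² = 46930 − 36864 = 10066
r = S_xy / √(S_xx·S_yy) = 2011 / √(862·10066) = 2011 / √8676892 = 2011 / 2945.6565 = 0.6827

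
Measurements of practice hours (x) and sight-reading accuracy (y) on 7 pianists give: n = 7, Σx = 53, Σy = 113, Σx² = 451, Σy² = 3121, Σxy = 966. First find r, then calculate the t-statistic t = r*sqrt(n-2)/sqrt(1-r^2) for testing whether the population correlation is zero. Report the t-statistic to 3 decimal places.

S_xy = nΣxy − ΣxΣy = 7·966 − 53·113 = 6762 − 5989 = 773
S_xx = nΣx² − (Σx)² = 7·451 − 53² = 3157 − 2809 = 348
S_yy = nΣy² − (Σy)² = 7·3121 − 113² = 21847 − 12769 = 9078
r = S_xy / √(S_xx·S_yy) = 773 / √(348·9078) = 773 / √3159144 = 773 / 1777.3981 = 0.4349
t = r·√(n−2)/√(1−r²) = 0.4349·√5 / √(1−0.189138) = 0.972466 / 0.900479 = 1.080

1.080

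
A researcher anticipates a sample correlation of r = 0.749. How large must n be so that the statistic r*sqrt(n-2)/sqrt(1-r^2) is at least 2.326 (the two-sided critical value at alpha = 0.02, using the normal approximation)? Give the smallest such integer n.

r√(n−2)/√(1−r²) ≥ 2.326  ⇔  n−2 ≥ (2.326)²·(1−r²)/r²
(1−r²)/r² = (1−0.561001)/0.561001 = 0.7825
n ≥ 2 + 5.410276·0.7825 = 2 + 4.2335 = 6.2335
⌈6.2335⌉ = 7

7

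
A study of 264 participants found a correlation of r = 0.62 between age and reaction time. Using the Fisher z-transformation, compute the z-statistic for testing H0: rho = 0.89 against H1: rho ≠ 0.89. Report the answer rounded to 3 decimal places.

Fisher z: atanh(0.62) = 0.725005, atanh(0.89) = 1.421926
z = (z_r − z_0)·√(n−3) = (0.725005 − 1.421926)·√261 = -0.696921 · 16.155494 = -11.259

-11.259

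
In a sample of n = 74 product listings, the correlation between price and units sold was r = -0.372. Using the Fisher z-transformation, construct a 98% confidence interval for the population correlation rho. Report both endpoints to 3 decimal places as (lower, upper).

(-0.583, -0.114)

z_r = atanh(-0.372) = -0.390742;  SE = 1/√(n−3) = 1/√71 = 0.118678
z-limits: -0.390742 ± 2.326·0.118678 = -0.390742 ± 0.276045 = [-0.666787, -0.114697]
ρ-limits: (tanh -0.666787, tanh -0.114697) = (-0.583, -0.114)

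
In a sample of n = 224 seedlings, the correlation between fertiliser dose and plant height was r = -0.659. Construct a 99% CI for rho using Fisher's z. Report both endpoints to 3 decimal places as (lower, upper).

(-0.746, -0.550)

z_r = atanh(-0.659) = -0.791044;  SE = 1/√(n−3) = 1/√221 = 0.067267
z-limits: -0.791044 ± 2.576·0.067267 = -0.791044 ± 0.173280 = [-0.964324, -0.617764]
ρ-limits: (tanh -0.964324, tanh -0.617764) = (-0.746, -0.550)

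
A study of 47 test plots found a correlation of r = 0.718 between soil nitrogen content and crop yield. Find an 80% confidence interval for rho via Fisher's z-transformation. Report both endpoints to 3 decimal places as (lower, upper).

(0.611, 0.799)

Fisher z: z_r = atanh(r) = ½·ln((1+0.718)/(1−0.718)) = 0.903505
SE(z) = 1/√(n−3) = 1/√44 = 0.150756
80% ⇒ z* = 1.282; margin = 1.282·0.150756 = 0.193269
CI on z-scale: (0.710236, 1.096774)
Back-transform: tanh(0.710236) = 0.610825, tanh(1.096774) = 0.799337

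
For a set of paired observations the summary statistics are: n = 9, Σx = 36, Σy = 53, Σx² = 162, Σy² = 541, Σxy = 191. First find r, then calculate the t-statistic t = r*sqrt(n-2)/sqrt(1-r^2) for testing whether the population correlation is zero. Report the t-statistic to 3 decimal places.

-0.916

Numerator: nΣxy − (Σx)(Σy) = 9·191 − (36)(53) = -189
Denominator: √[(nΣx²−(Σx)²)(nΣy²−(Σy)²)]
  nΣx²−(Σx)² = 9·162 − 1296 = 162;  nΣy²−(Σy)² = 9·541 − 2809 = 2060
  √(162·2060) = √333720 = 577.6850
r = -189 / 577.6850 = -0.3272
t = r·√(n−2)/√(1−r²) = -0.3272·√7 / √(1−0.107060) = -0.865690 / 0.944955 = -0.916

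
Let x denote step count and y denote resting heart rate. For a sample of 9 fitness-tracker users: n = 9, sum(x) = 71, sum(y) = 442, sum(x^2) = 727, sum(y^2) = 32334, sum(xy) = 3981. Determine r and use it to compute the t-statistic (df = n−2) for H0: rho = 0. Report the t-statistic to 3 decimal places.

1.057

S_xy = nΣxy − ΣxΣy = 9·3981 − 71·442 = 35829 − 31382 = 4447
S_xx = nΣx² − (Σx)² = 9·727 − 71² = 6543 − 5041 = 1502
S_yy = nΣy² − (Σy)² = 9·32334 − 442² = 291006 − 195364 = 95642
r = S_xy / √(S_xx·S_yy) = 4447 / √(1502·95642) = 4447 / √143654284 = 4447 / 11985.5865 = 0.3710
t = r·√(n−2)/√(1−r²) = 0.3710·√7 / √(1−0.137641) = 0.981574 / 0.928633 = 1.057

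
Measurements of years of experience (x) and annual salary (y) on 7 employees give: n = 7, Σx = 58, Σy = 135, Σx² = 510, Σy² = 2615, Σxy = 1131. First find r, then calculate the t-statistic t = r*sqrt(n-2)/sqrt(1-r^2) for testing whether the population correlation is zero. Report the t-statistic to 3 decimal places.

Numerator: nΣxy − (Σx)(Σy) = 7·1131 − (58)(135) = 87
Denominator: √[(nΣx²−(Σx)²)(nΣy²−(Σy)²)]
  nΣx²−(Σx)² = 7·510 − 3364 = 206;  nΣy²−(Σy)² = 7·2615 − 18225 = 80
  √(206·80) = √16480 = 128.3745
r = 87 / 128.3745 = 0.6777
t = r·√(n−2)/√(1−r²) = 0.6777·√5 / √(1−0.459277) = 1.515383 / 0.735339 = 2.061

2.061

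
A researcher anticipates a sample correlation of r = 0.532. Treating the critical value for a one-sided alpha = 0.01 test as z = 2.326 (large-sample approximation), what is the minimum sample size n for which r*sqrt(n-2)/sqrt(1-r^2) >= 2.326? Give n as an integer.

Need r·√(n−2)/√(1−r²) ≥ 2.326
√(n−2) ≥ 2.326·√(1−0.283024) / 0.532 = 2.326·0.846744 / 0.532 = 3.7021
n−2 ≥ 13.7055  ⇒  n ≥ 15.7055
Smallest integer n = 16

16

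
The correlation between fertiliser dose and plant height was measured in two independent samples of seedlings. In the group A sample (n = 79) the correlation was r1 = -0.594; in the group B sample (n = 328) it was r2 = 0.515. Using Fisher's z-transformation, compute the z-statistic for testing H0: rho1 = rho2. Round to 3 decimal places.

-9.837

z1 = atanh(-0.594) = -0.683824,  z2 = atanh(0.515) = 0.569511
SE = √(1/(n1−3) + 1/(n2−3)) = √(1/76 + 1/325) = √(0.0131579 + 0.0030769) = √0.0162348 = 0.127416
z = (z1 − z2)/SE = (-0.683824 − 0.569511) / 0.127416 = -1.253335 / 0.127416 = -9.837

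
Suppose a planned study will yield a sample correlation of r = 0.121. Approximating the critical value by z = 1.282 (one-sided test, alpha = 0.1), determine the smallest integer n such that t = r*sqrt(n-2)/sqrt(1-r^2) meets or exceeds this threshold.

r√(n−2)/√(1−r²) ≥ 1.282  ⇔  n−2 ≥ (1.282)²·(1−r²)/r²
(1−r²)/r² = (1−0.014641)/0.014641 = 67.3013
n ≥ 2 + 1.643524·67.3013 = 2 + 110.6113 = 112.6113
⌈112.6113⌉ = 113

113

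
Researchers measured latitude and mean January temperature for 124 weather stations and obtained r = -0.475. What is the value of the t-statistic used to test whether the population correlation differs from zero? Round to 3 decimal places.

t = r·√(n−2) / √(1−r²) with r = -0.475, n = 124
  = -0.475·√122 / √(1 − 0.225625)
  = -0.475·11.045361 / 0.879986
  = -5.246546 / 0.879986 = -5.962

-5.962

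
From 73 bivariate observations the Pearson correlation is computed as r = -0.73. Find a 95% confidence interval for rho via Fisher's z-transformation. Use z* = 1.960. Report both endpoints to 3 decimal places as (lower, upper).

z_r = atanh(-0.73) = -0.928727;  SE = 1/√(n−3) = 1/√70 = 0.119523
z-limits: -0.928727 ± 1.960·0.119523 = -0.928727 ± 0.234265 = [-1.162992, -0.694462]
ρ-limits: (tanh -1.162992, tanh -0.694462) = (-0.822, -0.601)

(-0.822, -0.601)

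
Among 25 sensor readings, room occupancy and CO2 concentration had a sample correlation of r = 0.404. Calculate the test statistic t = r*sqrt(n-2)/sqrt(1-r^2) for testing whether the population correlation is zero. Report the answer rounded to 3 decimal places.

t = r·√(n−2) / √(1−r²) with r = 0.404, n = 25
  = 0.404·√23 / √(1 − 0.163216)
  = 0.404·4.795832 / 0.914759
  = 1.937516 / 0.914759 = 2.118

2.118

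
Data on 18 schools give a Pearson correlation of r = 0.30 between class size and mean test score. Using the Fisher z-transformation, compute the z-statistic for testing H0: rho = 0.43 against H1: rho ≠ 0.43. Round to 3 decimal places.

-0.582

z_r = atanh(0.30) = 0.309520,  z_0 = atanh(0.43) = 0.459897
SE = 1/√(n−3) = 1/√15 = 0.258199
z = (z_r − z_0)/SE = (0.309520 − 0.459897) / 0.258199 = -0.150377 / 0.258199 = -0.582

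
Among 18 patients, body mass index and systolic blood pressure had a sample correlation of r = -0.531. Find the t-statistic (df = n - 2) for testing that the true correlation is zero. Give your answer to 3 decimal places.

1 − r² = 1 − 0.281961 = 0.718039;  √(1−r²) = 0.847372
√(n−2) = √16 = 4.000000
t = r·√(n−2)/√(1−r²) = -0.531 · 4.000000 / 0.847372 = -2.507

-2.507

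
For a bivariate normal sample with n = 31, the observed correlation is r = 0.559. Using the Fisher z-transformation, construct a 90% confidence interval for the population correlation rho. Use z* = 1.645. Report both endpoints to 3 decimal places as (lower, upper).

Fisher z: z_r = atanh(r) = ½·ln((1+0.559)/(1−0.559)) = 0.631377
SE(z) = 1/√(n−3) = 1/√28 = 0.188982
90% ⇒ z* = 1.645; margin = 1.645·0.188982 = 0.310875
CI on z-scale: (0.320502, 0.942252)
Back-transform: tanh(0.320502) = 0.309961, tanh(0.942252) = 0.736255

(0.310, 0.736)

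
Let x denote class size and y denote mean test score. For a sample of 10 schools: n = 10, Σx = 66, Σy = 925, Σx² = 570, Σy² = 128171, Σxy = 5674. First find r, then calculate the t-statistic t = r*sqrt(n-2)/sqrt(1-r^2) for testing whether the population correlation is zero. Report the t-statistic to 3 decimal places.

Numerator: nΣxy − (Σx)(Σy) = 10·5674 − (66)(925) = -4310
Denominator: √[(nΣx²−(Σx)²)(nΣy²−(Σy)²)]
  nΣx²−(Σx)² = 10·570 − 4356 = 1344;  nΣy²−(Σy)² = 10·128171 − 855625 = 426085
  √(1344·426085) = √572658240 = 23930.2787
r = -4310 / 23930.2787 = -0.1801
t = r·√(n−2)/√(1−r²) = -0.1801·√8 / √(1−0.032436) = -0.509400 / 0.983648 = -0.518

-0.518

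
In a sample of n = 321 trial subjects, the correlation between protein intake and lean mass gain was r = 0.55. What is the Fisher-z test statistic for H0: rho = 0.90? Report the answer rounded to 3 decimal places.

z_r = atanh(0.55) = 0.618381,  z_0 = atanh(0.90) = 1.472219
SE = 1/√(n−3) = 1/√318 = 0.056077
z = (z_r − z_0)/SE = (0.618381 − 1.472219) / 0.056077 = -0.853838 / 0.056077 = -15.226

-15.226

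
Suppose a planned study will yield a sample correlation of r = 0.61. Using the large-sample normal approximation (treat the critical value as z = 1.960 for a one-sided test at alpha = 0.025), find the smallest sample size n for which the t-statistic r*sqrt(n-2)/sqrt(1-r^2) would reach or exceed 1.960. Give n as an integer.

r√(n−2)/√(1−r²) ≥ 1.960  ⇔  n−2 ≥ (1.960)²·(1−r²)/r²
(1−r²)/r² = (1−0.3721)/0.3721 = 1.6874
n ≥ 2 + 3.8416·1.6874 = 2 + 6.4823 = 8.4823
⌈8.4823⌉ = 9

9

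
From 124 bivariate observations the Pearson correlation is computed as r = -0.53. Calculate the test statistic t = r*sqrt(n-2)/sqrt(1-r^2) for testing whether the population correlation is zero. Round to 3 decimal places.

t = r·√(n−2) / √(1−r²) with r = -0.53, n = 124
  = -0.53·√122 / √(1 − 0.2809)
  = -0.53·11.045361 / 0.847998
  = -5.854041 / 0.847998 = -6.903

-6.903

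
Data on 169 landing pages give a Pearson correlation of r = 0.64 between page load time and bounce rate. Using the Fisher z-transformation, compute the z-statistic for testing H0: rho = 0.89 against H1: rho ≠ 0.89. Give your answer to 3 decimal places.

z_r = atanh(0.64) = 0.758174,  z_0 = atanh(0.89) = 1.421926
SE = 1/√(n−3) = 1/√166 = 0.077615
z = (z_r − z_0)/SE = (0.758174 − 1.421926) / 0.077615 = -0.663752 / 0.077615 = -8.552

-8.552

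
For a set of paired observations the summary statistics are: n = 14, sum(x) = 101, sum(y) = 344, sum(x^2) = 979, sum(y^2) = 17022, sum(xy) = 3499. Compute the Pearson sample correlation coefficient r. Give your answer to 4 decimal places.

0.6945

S_xy = nΣxy − ΣxΣy = 14·3499 − 101·344 = 48986 − 34744 = 14242
S_xx = nΣx² − (Σx)² = 14·979 − 101² = 13706 − 10201 = 3505
S_yy = nΣy² − (Σy)² = 14·17022 − 344² = 238308 − 118336 = 119972
r = S_xy / √(S_xx·S_yy) = 14242 / √(3505·119972) = 14242 / √420501860 = 14242 / 20506.1420 = 0.6945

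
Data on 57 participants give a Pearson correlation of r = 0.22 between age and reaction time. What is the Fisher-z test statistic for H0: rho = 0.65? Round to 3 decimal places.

-4.054

z_r = atanh(0.22) = 0.223656,  z_0 = atanh(0.65) = 0.775299
SE = 1/√(n−3) = 1/√54 = 0.136083
z = (z_r − z_0)/SE = (0.223656 − 0.775299) / 0.136083 = -0.551643 / 0.136083 = -4.054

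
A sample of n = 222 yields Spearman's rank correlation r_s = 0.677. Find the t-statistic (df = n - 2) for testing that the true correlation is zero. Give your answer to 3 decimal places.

13.644

1 − r_s² = 1 − 0.458329 = 0.541671;  √(1−r_s²) = 0.735983
√(n−2) = √220 = 14.832397
t = r_s·√(n−2)/√(1−r_s²) = 0.677 · 14.832397 / 0.735983 = 13.644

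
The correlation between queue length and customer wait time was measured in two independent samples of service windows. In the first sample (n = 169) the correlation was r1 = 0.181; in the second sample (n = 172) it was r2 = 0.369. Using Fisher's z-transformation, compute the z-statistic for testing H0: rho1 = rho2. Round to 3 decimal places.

Fisher z-transforms: z1 = atanh(0.181) = 0.183016, z2 = atanh(0.369) = 0.387265; difference d = -0.204249
Var(d) = 1/166 + 1/169 = 0.0060241 + 0.0059172 = 0.0119413
z = d/√Var(d) = -0.204249 / √0.0119413 = -0.204249 / 0.109276 = -1.869

-1.869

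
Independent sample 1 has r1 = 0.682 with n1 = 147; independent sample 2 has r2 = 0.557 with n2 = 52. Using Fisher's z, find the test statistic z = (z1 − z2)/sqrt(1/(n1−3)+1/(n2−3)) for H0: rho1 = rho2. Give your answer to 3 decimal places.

1.236

z1 = atanh(0.682) = 0.832844,  z2 = atanh(0.557) = 0.628473
SE = √(1/(n1−3) + 1/(n2−3)) = √(1/144 + 1/49) = √(0.0069444 + 0.0204082) = √0.0273526 = 0.165386
z = (z1 − z2)/SE = (0.832844 − 0.628473) / 0.165386 = 0.204371 / 0.165386 = 1.236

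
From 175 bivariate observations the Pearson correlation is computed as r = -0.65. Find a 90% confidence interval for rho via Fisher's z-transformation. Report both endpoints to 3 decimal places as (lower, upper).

z_r = atanh(-0.65) = -0.775299;  SE = 1/√(n−3) = 1/√172 = 0.076249
z-limits: -0.775299 ± 1.645·0.076249 = -0.775299 ± 0.125430 = [-0.900729, -0.649869]
ρ-limits: (tanh -0.900729, tanh -0.649869) = (-0.717, -0.572)

(-0.717, -0.572)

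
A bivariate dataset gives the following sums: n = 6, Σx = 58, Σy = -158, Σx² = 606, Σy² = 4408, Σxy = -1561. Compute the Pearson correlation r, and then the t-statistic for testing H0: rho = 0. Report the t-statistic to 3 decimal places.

-0.671

S_xy = nΣxy − ΣxΣy = 6·(-1561) − 58·(-158) = -9366 − (-9164) = -202
S_xx = nΣx² − (Σx)² = 6·606 − 58² = 3636 − 3364 = 272
S_yy = nΣy² − (Σy)² = 6·4408 − (-158)² = 26448 − 24964 = 1484
r = S_xy / √(S_xx·S_yy) = -202 / √(272·1484) = -202 / √403648 = -202 / 635.3330 = -0.3179
t = r·√(n−2)/√(1−r²) = -0.3179·√4 / √(1−0.101060) = -0.635800 / 0.948124 = -0.671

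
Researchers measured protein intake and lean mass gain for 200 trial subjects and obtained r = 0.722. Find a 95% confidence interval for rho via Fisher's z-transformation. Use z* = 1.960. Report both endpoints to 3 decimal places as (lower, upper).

(0.648, 0.782)

z_r = atanh(0.722) = 0.911810;  SE = 1/√(n−3) = 1/√197 = 0.071247
z-limits: 0.911810 ± 1.960·0.071247 = 0.911810 ± 0.139644 = [0.772166, 1.051454]
ρ-limits: (tanh 0.772166, tanh 1.051454) = (0.648, 0.782)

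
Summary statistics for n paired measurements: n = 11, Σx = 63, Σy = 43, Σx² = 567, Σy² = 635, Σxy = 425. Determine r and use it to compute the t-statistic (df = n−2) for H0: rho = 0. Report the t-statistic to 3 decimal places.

2.114

S_xy = nΣxy − ΣxΣy = 11·425 − 63·43 = 4675 − 2709 = 1966
S_xx = nΣx² − (Σx)² = 11·567 − 63² = 6237 − 3969 = 2268
S_yy = nΣy² − (Σy)² = 11·635 − 43² = 6985 − 1849 = 5136
r = S_xy / √(S_xx·S_yy) = 1966 / √(2268·5136) = 1966 / √11648448 = 1966 / 3412.9823 = 0.5760
t = r·√(n−2)/√(1−r²) = 0.5760·√9 / √(1−0.331776) = 1.728000 / 0.817450 = 2.114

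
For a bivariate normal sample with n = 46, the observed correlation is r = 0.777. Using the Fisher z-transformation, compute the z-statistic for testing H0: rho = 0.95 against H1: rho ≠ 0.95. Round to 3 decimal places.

Fisher z: atanh(0.777) = 1.037755, atanh(0.95) = 1.831781
z = (z_r − z_0)·√(n−3) = (1.037755 − 1.831781)·√43 = -0.794026 · 6.557439 = -5.207

-5.207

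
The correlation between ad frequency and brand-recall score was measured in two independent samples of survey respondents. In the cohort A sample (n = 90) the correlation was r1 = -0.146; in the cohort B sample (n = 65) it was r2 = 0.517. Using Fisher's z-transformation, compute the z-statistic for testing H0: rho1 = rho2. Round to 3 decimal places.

-4.328

Fisher z-transforms: z1 = atanh(-0.146) = -0.147051, z2 = atanh(0.517) = 0.572237; difference d = -0.719288
Var(d) = 1/87 + 1/62 = 0.0114943 + 0.0161290 = 0.0276233
z = d/√Var(d) = -0.719288 / √0.0276233 = -0.719288 / 0.166203 = -4.328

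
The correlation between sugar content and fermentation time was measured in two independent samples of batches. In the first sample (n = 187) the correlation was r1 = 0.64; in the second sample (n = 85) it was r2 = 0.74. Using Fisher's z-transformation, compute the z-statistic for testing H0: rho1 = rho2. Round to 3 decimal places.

-1.448

Fisher z-transforms: z1 = atanh(0.64) = 0.758174, z2 = atanh(0.74) = 0.950479; difference d = -0.192305
Var(d) = 1/184 + 1/82 = 0.0054348 + 0.0121951 = 0.0176299
z = d/√Var(d) = -0.192305 / √0.0176299 = -0.192305 / 0.132778 = -1.448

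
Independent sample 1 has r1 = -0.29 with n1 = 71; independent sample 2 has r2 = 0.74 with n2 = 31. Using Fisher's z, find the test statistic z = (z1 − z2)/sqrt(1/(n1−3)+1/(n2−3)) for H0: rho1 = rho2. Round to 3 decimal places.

z1 = atanh(-0.29) = -0.298566,  z2 = atanh(0.74) = 0.950479
SE = √(1/(n1−3) + 1/(n2−3)) = √(1/68 + 1/28) = √(0.0147059 + 0.0357143) = √0.0504202 = 0.224544
z = (z1 − z2)/SE = (-0.298566 − 0.950479) / 0.224544 = -1.249045 / 0.224544 = -5.563

-5.563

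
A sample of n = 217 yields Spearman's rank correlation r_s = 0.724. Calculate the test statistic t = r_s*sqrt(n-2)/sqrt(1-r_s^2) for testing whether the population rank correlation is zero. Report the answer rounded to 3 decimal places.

1 − r_s² = 1 − 0.524176 = 0.475824;  √(1−r_s²) = 0.689800
√(n−2) = √215 = 14.662878
t = r_s·√(n−2)/√(1−r_s²) = 0.724 · 14.662878 / 0.689800 = 15.390

15.390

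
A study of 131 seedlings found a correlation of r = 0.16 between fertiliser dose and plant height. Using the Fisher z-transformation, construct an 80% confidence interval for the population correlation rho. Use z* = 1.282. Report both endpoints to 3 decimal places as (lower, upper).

(0.048, 0.268)

z_r = atanh(0.16) = 0.161387;  SE = 1/√(n−3) = 1/√128 = 0.088388
z-limits: 0.161387 ± 1.282·0.088388 = 0.161387 ± 0.113313 = [0.048074, 0.274700]
ρ-limits: (tanh 0.048074, tanh 0.274700) = (0.048, 0.268)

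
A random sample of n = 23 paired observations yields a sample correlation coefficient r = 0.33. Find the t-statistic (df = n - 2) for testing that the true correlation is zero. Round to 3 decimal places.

t = r·√(n−2) / √(1−r²) with r = 0.33, n = 23
  = 0.33·√21 / √(1 − 0.1089)
  = 0.33·4.582576 / 0.943981
  = 1.512250 / 0.943981 = 1.602

1.602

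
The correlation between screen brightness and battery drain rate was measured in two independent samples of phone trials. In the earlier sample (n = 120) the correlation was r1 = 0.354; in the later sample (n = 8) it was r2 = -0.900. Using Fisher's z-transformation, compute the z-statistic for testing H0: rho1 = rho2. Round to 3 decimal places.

Fisher z-transforms: z1 = atanh(0.354) = 0.370009, z2 = atanh(-0.900) = -1.472219; difference d = 1.842228
Var(d) = 1/117 + 1/5 = 0.0085470 + 0.2000000 = 0.2085470
z = d/√Var(d) = 1.842228 / √0.2085470 = 1.842228 / 0.456669 = 4.034

4.034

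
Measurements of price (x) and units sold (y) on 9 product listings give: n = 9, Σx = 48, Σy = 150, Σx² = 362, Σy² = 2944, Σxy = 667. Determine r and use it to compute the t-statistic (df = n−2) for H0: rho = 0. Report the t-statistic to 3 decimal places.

Numerator: nΣxy − (Σx)(Σy) = 9·667 − (48)(150) = -1197
Denominator: √[(nΣx²−(Σx)²)(nΣy²−(Σy)²)]
  nΣx²−(Σx)² = 9·362 − 2304 = 954;  nΣy²−(Σy)² = 9·2944 − 22500 = 3996
  √(954·3996) = √3812184 = 1952.4815
r = -1197 / 1952.4815 = -0.6131
t = r·√(n−2)/√(1−r²) = -0.6131·√7 / √(1−0.375892) = -1.622110 / 0.790005 = -2.053

-2.053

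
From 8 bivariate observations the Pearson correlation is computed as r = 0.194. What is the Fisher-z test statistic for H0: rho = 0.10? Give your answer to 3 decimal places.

z_r = atanh(0.194) = 0.196490,  z_0 = atanh(0.10) = 0.100335
SE = 1/√(n−3) = 1/√5 = 0.447214
z = (z_r − z_0)/SE = (0.196490 − 0.100335) / 0.447214 = 0.096155 / 0.447214 = 0.215

0.215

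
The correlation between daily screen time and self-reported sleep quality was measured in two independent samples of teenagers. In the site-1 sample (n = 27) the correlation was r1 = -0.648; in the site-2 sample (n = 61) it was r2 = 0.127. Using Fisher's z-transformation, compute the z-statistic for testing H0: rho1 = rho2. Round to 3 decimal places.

-3.706

z1 = atanh(-0.648) = -0.771843,  z2 = atanh(0.127) = 0.127689
SE = √(1/(n1−3) + 1/(n2−3)) = √(1/24 + 1/58) = √(0.0416667 + 0.0172414) = √0.0589081 = 0.242710
z = (z1 − z2)/SE = (-0.771843 − 0.127689) / 0.242710 = -0.899532 / 0.242710 = -3.706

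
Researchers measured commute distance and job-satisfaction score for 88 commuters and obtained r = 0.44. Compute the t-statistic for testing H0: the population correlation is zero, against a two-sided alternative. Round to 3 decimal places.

t = r·√(n−2) / √(1−r²) with r = 0.44, n = 88
  = 0.44·√86 / √(1 − 0.1936)
  = 0.44·9.273618 / 0.897998
  = 4.080392 / 0.897998 = 4.544

4.544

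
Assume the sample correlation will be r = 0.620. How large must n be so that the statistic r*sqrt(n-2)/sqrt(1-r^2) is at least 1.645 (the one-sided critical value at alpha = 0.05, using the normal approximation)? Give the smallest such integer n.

Need r·√(n−2)/√(1−r²) ≥ 1.645
√(n−2) ≥ 1.645·√(1−0.384400) / 0.620 = 1.645·0.784602 / 0.620 = 2.0817
n−2 ≥ 4.3335  ⇒  n ≥ 6.3335
Smallest integer n = 7

7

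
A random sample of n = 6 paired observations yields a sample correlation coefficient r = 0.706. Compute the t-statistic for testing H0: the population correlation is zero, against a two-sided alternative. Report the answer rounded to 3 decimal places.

t = r·√(n−2) / √(1−r²) with r = 0.706, n = 6
  = 0.706·√4 / √(1 − 0.498436)
  = 0.706·2.000000 / 0.708212
  = 1.412000 / 0.708212 = 1.994

1.994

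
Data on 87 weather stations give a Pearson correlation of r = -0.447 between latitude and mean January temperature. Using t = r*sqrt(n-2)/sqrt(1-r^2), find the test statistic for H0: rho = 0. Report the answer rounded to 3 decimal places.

-4.607

t = r·√(n−2) / √(1−r²) with r = -0.447, n = 87
  = -0.447·√85 / √(1 − 0.199809)
  = -0.447·9.219544 / 0.894534
  = -4.121136 / 0.894534 = -4.607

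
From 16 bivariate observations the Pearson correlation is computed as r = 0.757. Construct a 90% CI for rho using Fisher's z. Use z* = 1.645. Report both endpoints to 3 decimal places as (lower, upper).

z_r = atanh(0.757) = 0.989151;  SE = 1/√(n−3) = 1/√13 = 0.277350
z-limits: 0.989151 ± 1.645·0.277350 = 0.989151 ± 0.456241 = [0.532910, 1.445392]
ρ-limits: (tanh 0.532910, tanh 1.445392) = (0.488, 0.895)

(0.488, 0.895)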